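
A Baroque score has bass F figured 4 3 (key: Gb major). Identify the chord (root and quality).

Bb minor seventh

The figures 4 3 indicate a seventh chord in second inversion.
In second inversion the root lies a fourth above the bass: a fourth above F in Gb major is Bb.
The chord tones are F, Ab, Bb, Db, giving Bb minor seventh.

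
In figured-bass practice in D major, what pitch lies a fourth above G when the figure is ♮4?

Counting 3 letter steps above G lands on C; in D major, that letter is C#.
The ♮4 figure makes it natural, giving C.

C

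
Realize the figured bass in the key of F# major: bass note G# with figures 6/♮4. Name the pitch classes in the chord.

A fourth above G# in this key is C#, made natural (C) by the ♮ figure.
A sixth above G# in this key is E#.

G#, C, E#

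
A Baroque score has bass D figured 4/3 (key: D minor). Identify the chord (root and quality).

The figures 4/3 indicate a seventh chord in second inversion.
In second inversion the root lies a fourth above the bass: a fourth above D in D minor is G.
The chord tones are D, F, G, Bb, giving G minor seventh.

G minor seventh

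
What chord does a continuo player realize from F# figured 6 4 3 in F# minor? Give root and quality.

B minor seventh

The figures 6 4 3 indicate a seventh chord in second inversion.
In second inversion the root lies a fourth above the bass: a fourth above F# in F# minor is B.
The chord tones are F#, A, B, D, giving B minor seventh.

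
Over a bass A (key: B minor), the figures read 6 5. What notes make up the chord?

The written figures 6 5 are shorthand for 6/5/3: the 3 is implied.
A third above A in this key is C#.
A fifth above A in this key is E.
A sixth above A in this key is F#.
Together with the bass A, this spells F# minor seventh in first inversion.

A, C#, E, F#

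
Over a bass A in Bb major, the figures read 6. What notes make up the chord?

The written figures 6 are shorthand for 6/3: the 3 is implied.
A third above A in this key is C.
A sixth above A in this key is F.
Together with the bass A, this spells F major in first inversion.

A, C, F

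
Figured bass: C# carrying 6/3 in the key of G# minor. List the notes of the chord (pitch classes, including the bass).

A third above C# in this key is E.
A sixth above C# in this key is A#.
Together with the bass C#, this spells A# diminished in first inversion.

C#, E, A#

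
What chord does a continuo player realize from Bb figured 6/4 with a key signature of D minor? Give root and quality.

The figures 6/4 indicate a triad in second inversion.
In second inversion the root lies a fourth above the bass: a fourth above Bb in D minor is E.
The chord tones are Bb, E, G, giving E diminished.

E diminished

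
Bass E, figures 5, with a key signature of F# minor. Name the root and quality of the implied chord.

E major

The figures 5 indicate a triad in root position.
In root position the bass is the root, so the root is E.
The chord tones are E, G#, B, giving E major.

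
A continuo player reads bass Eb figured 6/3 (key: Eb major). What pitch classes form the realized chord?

A third above Eb in this key is G.
A sixth above Eb in this key is C.
Together with the bass Eb, this spells C minor in first inversion.

Eb, G, C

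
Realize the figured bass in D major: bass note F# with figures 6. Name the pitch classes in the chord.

F#, A, D

The written figures 6 are shorthand for 6/3: the 3 is implied.
A third above F# in this key is A.
A sixth above F# in this key is D.
Together with the bass F#, this spells D major in first inversion.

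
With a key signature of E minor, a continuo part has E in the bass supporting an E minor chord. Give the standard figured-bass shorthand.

no figures

E is the root of E minor, so the chord is in root position.
A triad in root position is figured 5/3, conventionally abbreviated (no figures — root-position triad).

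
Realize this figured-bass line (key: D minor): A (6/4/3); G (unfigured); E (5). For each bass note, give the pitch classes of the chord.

A, C, D, F | G, Bb, D | E, G, Bb

A (6/4/3): A, C, D, F.
G (5/3): G, Bb, D.
E (5/3): E, G, Bb.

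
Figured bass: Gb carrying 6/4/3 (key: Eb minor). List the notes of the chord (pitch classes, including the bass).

Gb, Bb, Cb, Eb

A third above Gb in this key is Bb.
A fourth above Gb in this key is Cb.
A sixth above Gb in this key is Eb.
Together with the bass Gb, this spells Cb major seventh in second inversion.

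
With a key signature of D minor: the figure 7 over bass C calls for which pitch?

Counting 6 letter steps above C lands on B; in D minor, that letter is Bb.

Bb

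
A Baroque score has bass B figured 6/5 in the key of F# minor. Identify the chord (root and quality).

The figures 6/5 indicate a seventh chord in first inversion.
In first inversion the root lies a sixth above the bass: a sixth above B in F# minor is G#.
The chord tones are B, D, F#, G#, giving G# half-diminished seventh.

G# half-diminished seventh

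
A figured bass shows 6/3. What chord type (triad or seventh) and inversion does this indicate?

Intervals of 6/3 above the bass form a triad; the bass is the third, so this is first inversion.

triad, first inversion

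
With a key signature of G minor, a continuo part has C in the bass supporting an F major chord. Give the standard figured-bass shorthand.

C is the fifth of F major, so the chord is in second inversion.
A triad in second inversion is figured 6/4, conventionally abbreviated 6/4.

6/4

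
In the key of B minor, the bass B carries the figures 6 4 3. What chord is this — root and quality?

The figures 6 4 3 indicate a seventh chord in second inversion.
In second inversion the root lies a fourth above the bass: a fourth above B in B minor is E.
The chord tones are B, D, E, G, giving E minor seventh.

E minor seventh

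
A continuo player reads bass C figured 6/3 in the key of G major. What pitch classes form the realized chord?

A third above C in this key is E.
A sixth above C in this key is A.
Together with the bass C, this spells A minor in first inversion.

C, E, A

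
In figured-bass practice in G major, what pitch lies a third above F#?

A

Counting 2 letter steps above F# lands on A; in G major, that letter is A.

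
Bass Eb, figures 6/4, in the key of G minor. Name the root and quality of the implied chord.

The figures 6/4 indicate a triad in second inversion.
In second inversion the root lies a fourth above the bass: a fourth above Eb in G minor is A.
The chord tones are Eb, A, C, giving A diminished.

A diminished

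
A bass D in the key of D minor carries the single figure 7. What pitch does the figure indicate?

Counting 6 letter steps above D lands on C; in D minor, that letter is C.

C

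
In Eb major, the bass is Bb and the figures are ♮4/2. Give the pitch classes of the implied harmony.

The written figures ♮4/2 are shorthand for 6/4/2: the 6 is implied.
A second above Bb in this key is C.
A fourth above Bb in this key is Eb, made natural (E) by the ♮ figure.
A sixth above Bb in this key is G.
Together with the bass Bb, this spells C dominant seventh in third inversion.

Bb, C, E, G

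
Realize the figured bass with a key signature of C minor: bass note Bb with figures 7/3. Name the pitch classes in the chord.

Bb, D, F, Ab

The written figures 7/3 are shorthand for 7/5/3: the 5 is implied.
A third above Bb in this key is D.
A fifth above Bb in this key is F.
A seventh above Bb in this key is Ab.
Together with the bass Bb, this spells Bb dominant seventh in root position.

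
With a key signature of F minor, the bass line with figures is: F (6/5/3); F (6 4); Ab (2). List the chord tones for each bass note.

F (6/5/3): F, Ab, C, Db.
F (6/4): F, Bb, Db.
Ab (6/4/2): Ab, Bb, Db, F.

F, Ab, C, Db | F, Bb, Db | Ab, Bb, Db, F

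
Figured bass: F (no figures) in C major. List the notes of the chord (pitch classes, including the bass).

An unfigured bass implies 5/3.
A third above F in this key is A.
A fifth above F in this key is C.
Together with the bass F, this spells F major in root position.

F, A, C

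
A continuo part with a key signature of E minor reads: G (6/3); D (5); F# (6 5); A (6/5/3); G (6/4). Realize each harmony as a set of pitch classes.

G (6/3): G, B, E.
D (5/3): D, F#, A.
F# (6/5/3): F#, A, C, D.
A (6/5/3): A, C, E, F#.
G (6/4): G, C, E.

G, B, E | D, F#, A | F#, A, C, D | A, C, E, F# | G, C, E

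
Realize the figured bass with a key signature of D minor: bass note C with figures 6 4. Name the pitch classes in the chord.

A fourth above C in this key is F.
A sixth above C in this key is A.
Together with the bass C, this spells F major in second inversion.

C, F, A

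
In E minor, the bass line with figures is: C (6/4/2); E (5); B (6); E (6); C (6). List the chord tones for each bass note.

C (6/4/2): C, D, F#, A.
E (5/3): E, G, B.
B (6/3): B, D, G.
E (6/3): E, G, C.
C (6/3): C, E, A.

C, D, F#, A | E, G, B | B, D, G | E, G, C | C, E, A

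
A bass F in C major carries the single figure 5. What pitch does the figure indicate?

C

Counting 4 letter steps above F lands on C; in C major, that letter is C.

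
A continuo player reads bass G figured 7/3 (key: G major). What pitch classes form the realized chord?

The written figures 7/3 are shorthand for 7/5/3: the 5 is implied.
A third above G in this key is B.
A fifth above G in this key is D.
A seventh above G in this key is F#.
Together with the bass G, this spells G major seventh in root position.

G, B, D, F#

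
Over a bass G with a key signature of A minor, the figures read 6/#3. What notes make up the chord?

G, B#, E

A third above G in this key is B, raised to B# by the sharp.
A sixth above G in this key is E.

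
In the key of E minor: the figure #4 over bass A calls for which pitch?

Counting 3 letter steps above A lands on D; in E minor, that letter is D.
The #4 figure raises it a semitone, giving D#.

D#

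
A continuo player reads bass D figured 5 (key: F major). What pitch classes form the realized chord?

D, F, A

The written figures 5 are shorthand for 5/3: the 3 is implied.
A third above D in this key is F.
A fifth above D in this key is A.
Together with the bass D, this spells D minor in root position.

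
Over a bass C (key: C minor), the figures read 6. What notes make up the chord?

The written figures 6 are shorthand for 6/3: the 3 is implied.
A third above C in this key is Eb.
A sixth above C in this key is Ab.
Together with the bass C, this spells Ab major in first inversion.

C, Eb, Ab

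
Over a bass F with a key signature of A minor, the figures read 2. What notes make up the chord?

The written figures 2 are shorthand for 6/4/2: the 6/4 are implied.
A second above F in this key is G.
A fourth above F in this key is B.
A sixth above F in this key is D.
Together with the bass F, this spells G dominant seventh in third inversion.

F, G, B, D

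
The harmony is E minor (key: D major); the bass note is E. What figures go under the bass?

E is the root of E minor, so the chord is in root position.
A triad in root position is figured 5/3, conventionally abbreviated (no figures — root-position triad).

no figures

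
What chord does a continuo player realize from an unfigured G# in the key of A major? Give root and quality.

An unfigured bass indicates a triad in root position.
In root position the bass is the root, so the root is G#.
The chord tones are G#, B, D, giving G# diminished.

G# diminished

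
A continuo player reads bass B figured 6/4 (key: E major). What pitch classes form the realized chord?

A fourth above B in this key is E.
A sixth above B in this key is G#.
Together with the bass B, this spells E major in second inversion.

B, E, G#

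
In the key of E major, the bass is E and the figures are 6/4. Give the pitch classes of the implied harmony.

A fourth above E in this key is A.
A sixth above E in this key is C#.
Together with the bass E, this spells A major in second inversion.

E, A, C#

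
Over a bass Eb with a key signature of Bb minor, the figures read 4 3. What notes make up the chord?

The written figures 4 3 are shorthand for 6/4/3: the 6 is implied.
A third above Eb in this key is Gb.
A fourth above Eb in this key is Ab.
A sixth above Eb in this key is C.
Together with the bass Eb, this spells Ab dominant seventh in second inversion.

Eb, Gb, Ab, C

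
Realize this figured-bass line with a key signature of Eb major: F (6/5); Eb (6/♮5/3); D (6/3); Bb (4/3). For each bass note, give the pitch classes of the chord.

F (6/5/3): F, Ab, C, D.
Eb (6/♮5/3): Eb, G, B, C.
D (6/3): D, F, Bb.
Bb (6/4/3): Bb, D, Eb, G.

F, Ab, C, D | Eb, G, B, C | D, F, Bb | Bb, D, Eb, G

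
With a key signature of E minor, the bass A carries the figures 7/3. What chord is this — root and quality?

A minor seventh

The figures 7/3 indicate a seventh chord in root position.
In root position the bass is the root, so the root is A.
The chord tones are A, C, E, G, giving A minor seventh.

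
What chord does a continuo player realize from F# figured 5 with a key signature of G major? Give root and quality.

F# diminished

The figures 5 indicate a triad in root position.
In root position the bass is the root, so the root is F#.
The chord tones are F#, A, C, giving F# diminished.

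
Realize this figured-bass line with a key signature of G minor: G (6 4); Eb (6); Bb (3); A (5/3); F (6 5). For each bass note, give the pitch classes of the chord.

G, C, Eb | Eb, G, C | Bb, D, F | A, C, Eb | F, A, C, D

G (6/4): G, C, Eb.
Eb (6/3): Eb, G, C.
Bb (5/3): Bb, D, F.
A (5/3): A, C, Eb.
F (6/5/3): F, A, C, D.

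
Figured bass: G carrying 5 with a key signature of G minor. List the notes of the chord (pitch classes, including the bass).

The written figures 5 are shorthand for 5/3: the 3 is implied.
A third above G in this key is Bb.
A fifth above G in this key is D.
Together with the bass G, this spells G minor in root position.

G, Bb, D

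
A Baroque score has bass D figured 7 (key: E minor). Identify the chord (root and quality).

The figures 7 indicate a seventh chord in root position.
In root position the bass is the root, so the root is D.
The chord tones are D, F#, A, C, giving D dominant seventh.

D dominant seventh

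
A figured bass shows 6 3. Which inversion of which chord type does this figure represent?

Intervals of 6/3 above the bass form a triad; the bass is the third, so this is first inversion.

triad, first inversion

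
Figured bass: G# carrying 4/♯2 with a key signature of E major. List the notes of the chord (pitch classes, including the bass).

G#, A#, C#, E

The written figures 4/♯2 are shorthand for 6/4/2: the 6 is implied.
A second above G# in this key is A, raised to A# by the sharp.
A fourth above G# in this key is C#.
A sixth above G# in this key is E.
Together with the bass G#, this spells A# half-diminished seventh in third inversion.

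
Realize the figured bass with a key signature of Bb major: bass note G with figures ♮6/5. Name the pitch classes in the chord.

The written figures ♮6/5 are shorthand for 6/5/3: the 3 is implied.
A third above G in this key is Bb.
A fifth above G in this key is D.
A sixth above G in this key is Eb, made natural (E) by the ♮ figure.
Together with the bass G, this spells E half-diminished seventh in first inversion.

G, Bb, D, E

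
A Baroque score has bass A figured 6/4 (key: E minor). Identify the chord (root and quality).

D major

The figures 6/4 indicate a triad in second inversion.
In second inversion the root lies a fourth above the bass: a fourth above A in E minor is D.
The chord tones are A, D, F#, giving D major.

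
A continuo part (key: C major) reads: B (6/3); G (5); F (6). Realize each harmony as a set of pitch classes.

B, D, G | G, B, D | F, A, D

B (6/3): B, D, G.
G (5/3): G, B, D.
F (6/3): F, A, D.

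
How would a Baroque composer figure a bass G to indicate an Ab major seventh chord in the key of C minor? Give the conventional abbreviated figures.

4/2

G is the seventh of Ab major seventh, so the chord is in third inversion.
A seventh chord in third inversion is figured 6/4/2, conventionally abbreviated 4/2.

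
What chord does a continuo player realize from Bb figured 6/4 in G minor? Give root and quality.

Eb major

The figures 6/4 indicate a triad in second inversion.
In second inversion the root lies a fourth above the bass: a fourth above Bb in G minor is Eb.
The chord tones are Bb, Eb, G, giving Eb major.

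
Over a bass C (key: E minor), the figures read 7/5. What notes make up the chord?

C, E, G, B

The written figures 7/5 are shorthand for 7/5/3: the 3 is implied.
A third above C in this key is E.
A fifth above C in this key is G.
A seventh above C in this key is B.
Together with the bass C, this spells C major seventh in root position.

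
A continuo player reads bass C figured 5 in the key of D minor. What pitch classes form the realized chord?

The written figures 5 are shorthand for 5/3: the 3 is implied.
A third above C in this key is E.
A fifth above C in this key is G.
Together with the bass C, this spells C major in root position.

C, E, G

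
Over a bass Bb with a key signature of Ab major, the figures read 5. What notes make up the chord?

The written figures 5 are shorthand for 5/3: the 3 is implied.
A third above Bb in this key is Db.
A fifth above Bb in this key is F.
Together with the bass Bb, this spells Bb minor in root position.

Bb, Db, F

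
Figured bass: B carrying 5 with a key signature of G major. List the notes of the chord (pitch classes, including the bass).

The written figures 5 are shorthand for 5/3: the 3 is implied.
A third above B in this key is D.
A fifth above B in this key is F#.
Together with the bass B, this spells B minor in root position.

B, D, F#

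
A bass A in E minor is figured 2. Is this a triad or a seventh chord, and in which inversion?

seventh chord, third inversion

2 is shorthand for 6/4/2.
Intervals of 6/4/2 above the bass form a seventh chord; the bass is the seventh, so this is third inversion.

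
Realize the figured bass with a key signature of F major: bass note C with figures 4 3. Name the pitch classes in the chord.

The written figures 4 3 are shorthand for 6/4/3: the 6 is implied.
A third above C in this key is E.
A fourth above C in this key is F.
A sixth above C in this key is A.
Together with the bass C, this spells F major seventh in second inversion.

C, E, F, A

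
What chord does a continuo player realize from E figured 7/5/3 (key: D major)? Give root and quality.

E minor seventh

The figures 7/5/3 indicate a seventh chord in root position.
In root position the bass is the root, so the root is E.
The chord tones are E, G, B, D, giving E minor seventh.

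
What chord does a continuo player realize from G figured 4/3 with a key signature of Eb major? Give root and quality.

The figures 4/3 indicate a seventh chord in second inversion.
In second inversion the root lies a fourth above the bass: a fourth above G in Eb major is C.
The chord tones are G, Bb, C, Eb, giving C minor seventh.

C minor seventh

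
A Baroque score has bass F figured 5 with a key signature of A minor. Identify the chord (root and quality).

The figures 5 indicate a triad in root position.
In root position the bass is the root, so the root is F.
The chord tones are F, A, C, giving F major.

F major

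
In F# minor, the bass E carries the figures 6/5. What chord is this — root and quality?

The figures 6/5 indicate a seventh chord in first inversion.
In first inversion the root lies a sixth above the bass: a sixth above E in F# minor is C#.
The chord tones are E, G#, B, C#, giving C# minor seventh.

C# minor seventh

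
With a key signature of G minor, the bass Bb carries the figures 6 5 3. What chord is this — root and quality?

G minor seventh

The figures 6 5 3 indicate a seventh chord in first inversion.
In first inversion the root lies a sixth above the bass: a sixth above Bb in G minor is G.
The chord tones are Bb, D, F, G, giving G minor seventh.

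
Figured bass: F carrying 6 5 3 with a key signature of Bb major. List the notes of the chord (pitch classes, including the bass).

A third above F in this key is A.
A fifth above F in this key is C.
A sixth above F in this key is D.
Together with the bass F, this spells D minor seventh in first inversion.

F, A, C, D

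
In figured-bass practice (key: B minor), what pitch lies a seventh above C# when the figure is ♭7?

Counting 6 letter steps above C# lands on B; in B minor, that letter is B.
The b7 figure lowers it a semitone, giving Bb.

Bb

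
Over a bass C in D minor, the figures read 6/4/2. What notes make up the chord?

C, D, F, A

A second above C in this key is D.
A fourth above C in this key is F.
A sixth above C in this key is A.
Together with the bass C, this spells D minor seventh in third inversion.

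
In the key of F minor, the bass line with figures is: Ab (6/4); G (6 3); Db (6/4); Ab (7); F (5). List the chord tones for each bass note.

Ab (6/4): Ab, Db, F.
G (6/3): G, Bb, Eb.
Db (6/4): Db, G, Bb.
Ab (7/5/3): Ab, C, Eb, G.
F (5/3): F, Ab, C.

Ab, Db, F | G, Bb, Eb | Db, G, Bb | Ab, C, Eb, G | F, Ab, C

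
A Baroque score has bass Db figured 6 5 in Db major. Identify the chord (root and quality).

Bb minor seventh

The figures 6 5 indicate a seventh chord in first inversion.
In first inversion the root lies a sixth above the bass: a sixth above Db in Db major is Bb.
The chord tones are Db, F, Ab, Bb, giving Bb minor seventh.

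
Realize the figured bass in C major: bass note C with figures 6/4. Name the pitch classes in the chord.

A fourth above C in this key is F.
A sixth above C in this key is A.
Together with the bass C, this spells F major in second inversion.

C, F, A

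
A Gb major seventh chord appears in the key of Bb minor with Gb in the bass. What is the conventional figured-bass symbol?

Gb is the root of Gb major seventh, so the chord is in root position.
A seventh chord in root position is figured 7/5/3, conventionally abbreviated 7.

7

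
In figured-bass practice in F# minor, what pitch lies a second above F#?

Counting 1 letter step above F# lands on G; in F# minor, that letter is G#.

G#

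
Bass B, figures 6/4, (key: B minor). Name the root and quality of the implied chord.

E minor

The figures 6/4 indicate a triad in second inversion.
In second inversion the root lies a fourth above the bass: a fourth above B in B minor is E.
The chord tones are B, E, G, giving E minor.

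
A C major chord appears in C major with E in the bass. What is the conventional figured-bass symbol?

6

E is the third of C major, so the chord is in first inversion.
A triad in first inversion is figured 6/3, conventionally abbreviated 6.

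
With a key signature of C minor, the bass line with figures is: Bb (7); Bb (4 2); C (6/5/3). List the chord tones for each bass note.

Bb, D, F, Ab | Bb, C, Eb, G | C, Eb, G, Ab

Bb (7/5/3): Bb, D, F, Ab.
Bb (6/4/2): Bb, C, Eb, G.
C (6/5/3): C, Eb, G, Ab.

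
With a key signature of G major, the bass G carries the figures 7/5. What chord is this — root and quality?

G major seventh

The figures 7/5 indicate a seventh chord in root position.
In root position the bass is the root, so the root is G.
The chord tones are G, B, D, F#, giving G major seventh.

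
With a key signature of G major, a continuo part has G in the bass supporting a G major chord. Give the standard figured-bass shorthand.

G is the root of G major, so the chord is in root position.
A triad in root position is figured 5/3, conventionally abbreviated (no figures — root-position triad).

no figures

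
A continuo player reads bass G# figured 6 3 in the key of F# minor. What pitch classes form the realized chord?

G#, B, E

A third above G# in this key is B.
A sixth above G# in this key is E.
Together with the bass G#, this spells E major in first inversion.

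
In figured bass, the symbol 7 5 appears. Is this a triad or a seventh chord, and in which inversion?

7 5 is shorthand for 7/5/3.
Intervals of 7/5/3 above the bass form a seventh chord; the bass is the root, so this is root position.

seventh chord, root position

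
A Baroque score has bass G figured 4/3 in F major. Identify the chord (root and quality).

The figures 4/3 indicate a seventh chord in second inversion.
In second inversion the root lies a fourth above the bass: a fourth above G in F major is C.
The chord tones are G, Bb, C, E, giving C dominant seventh.

C dominant seventh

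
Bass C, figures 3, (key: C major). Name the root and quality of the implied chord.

The figures 3 indicate a triad in root position.
In root position the bass is the root, so the root is C.
The chord tones are C, E, G, giving C major.

C major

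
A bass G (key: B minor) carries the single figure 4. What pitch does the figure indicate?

C#

Counting 3 letter steps above G lands on C; in B minor, that letter is C#.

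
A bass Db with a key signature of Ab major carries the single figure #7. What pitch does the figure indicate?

Counting 6 letter steps above Db lands on C; in Ab major, that letter is C.
The #7 figure raises it a semitone, giving C#.

C#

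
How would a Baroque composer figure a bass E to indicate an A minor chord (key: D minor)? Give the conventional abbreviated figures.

6/4

E is the fifth of A minor, so the chord is in second inversion.
A triad in second inversion is figured 6/4, conventionally abbreviated 6/4.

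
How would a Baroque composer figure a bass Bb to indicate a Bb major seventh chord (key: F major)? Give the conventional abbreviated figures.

Bb is the root of Bb major seventh, so the chord is in root position.
A seventh chord in root position is figured 7/5/3, conventionally abbreviated 7.

7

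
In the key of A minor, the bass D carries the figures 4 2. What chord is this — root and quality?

The figures 4 2 indicate a seventh chord in third inversion.
In third inversion the root lies a second above the bass: a second above D in A minor is E.
The chord tones are D, E, G, B, giving E minor seventh.

E minor seventh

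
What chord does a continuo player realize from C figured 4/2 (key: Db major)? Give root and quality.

The figures 4/2 indicate a seventh chord in third inversion.
In third inversion the root lies a second above the bass: a second above C in Db major is Db.
The chord tones are C, Db, F, Ab, giving Db major seventh.

Db major seventh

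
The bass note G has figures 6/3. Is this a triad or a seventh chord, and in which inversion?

Intervals of 6/3 above the bass form a triad; the bass is the third, so this is first inversion.

triad, first inversion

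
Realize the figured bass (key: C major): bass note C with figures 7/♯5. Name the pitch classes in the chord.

The written figures 7/♯5 are shorthand for 7/5/3: the 3 is implied.
A third above C in this key is E.
A fifth above C in this key is G, raised to G# by the sharp.
A seventh above C in this key is B.
Together with the bass C, this spells C augmented major seventh in root position.

C, E, G#, B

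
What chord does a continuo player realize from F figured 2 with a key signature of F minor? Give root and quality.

The figures 2 indicate a seventh chord in third inversion.
In third inversion the root lies a second above the bass: a second above F in F minor is G.
The chord tones are F, G, Bb, Db, giving G half-diminished seventh.

G half-diminished seventh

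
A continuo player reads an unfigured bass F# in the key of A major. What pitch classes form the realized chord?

An unfigured bass implies 5/3.
A third above F# in this key is A.
A fifth above F# in this key is C#.
Together with the bass F#, this spells F# minor in root position.

F#, A, C#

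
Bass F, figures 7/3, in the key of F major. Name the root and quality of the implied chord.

The figures 7/3 indicate a seventh chord in root position.
In root position the bass is the root, so the root is F.
The chord tones are F, A, C, E, giving F major seventh.

F major seventh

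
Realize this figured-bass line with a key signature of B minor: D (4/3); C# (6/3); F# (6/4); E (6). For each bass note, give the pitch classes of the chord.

D (6/4/3): D, F#, G, B.
C# (6/3): C#, E, A.
F# (6/4): F#, B, D.
E (6/3): E, G, C#.

D, F#, G, B | C#, E, A | F#, B, D | E, G, C#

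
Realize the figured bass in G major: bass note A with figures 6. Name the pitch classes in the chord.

A, C, F#

The written figures 6 are shorthand for 6/3: the 3 is implied.
A third above A in this key is C.
A sixth above A in this key is F#.
Together with the bass A, this spells F# diminished in first inversion.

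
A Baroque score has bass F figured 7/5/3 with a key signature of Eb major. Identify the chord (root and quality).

F minor seventh

The figures 7/5/3 indicate a seventh chord in root position.
In root position the bass is the root, so the root is F.
The chord tones are F, Ab, C, Eb, giving F minor seventh.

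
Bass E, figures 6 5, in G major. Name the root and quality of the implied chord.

The figures 6 5 indicate a seventh chord in first inversion.
In first inversion the root lies a sixth above the bass: a sixth above E in G major is C.
The chord tones are E, G, B, C, giving C major seventh.

C major seventh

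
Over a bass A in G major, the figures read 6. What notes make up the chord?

The written figures 6 are shorthand for 6/3: the 3 is implied.
A third above A in this key is C.
A sixth above A in this key is F#.
Together with the bass A, this spells F# diminished in first inversion.

A, C, F#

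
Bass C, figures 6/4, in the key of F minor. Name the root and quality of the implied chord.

The figures 6/4 indicate a triad in second inversion.
In second inversion the root lies a fourth above the bass: a fourth above C in F minor is F.
The chord tones are C, F, Ab, giving F minor.

F minor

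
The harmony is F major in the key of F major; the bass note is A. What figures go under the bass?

A is the third of F major, so the chord is in first inversion.
A triad in first inversion is figured 6/3, conventionally abbreviated 6.

6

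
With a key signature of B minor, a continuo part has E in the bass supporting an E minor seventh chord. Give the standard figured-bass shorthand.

E is the root of E minor seventh, so the chord is in root position.
A seventh chord in root position is figured 7/5/3, conventionally abbreviated 7.

7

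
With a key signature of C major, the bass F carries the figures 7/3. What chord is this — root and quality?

F major seventh

The figures 7/3 indicate a seventh chord in root position.
In root position the bass is the root, so the root is F.
The chord tones are F, A, C, E, giving F major seventh.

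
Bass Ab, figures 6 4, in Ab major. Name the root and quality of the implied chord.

The figures 6 4 indicate a triad in second inversion.
In second inversion the root lies a fourth above the bass: a fourth above Ab in Ab major is Db.
The chord tones are Ab, Db, F, giving Db major.

Db major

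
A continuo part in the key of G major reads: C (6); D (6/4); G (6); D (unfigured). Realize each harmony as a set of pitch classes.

C, E, A | D, G, B | G, B, E | D, F#, A

C (6/3): C, E, A.
D (6/4): D, G, B.
G (6/3): G, B, E.
D (5/3): D, F#, A.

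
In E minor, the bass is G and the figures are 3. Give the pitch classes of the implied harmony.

The written figures 3 are shorthand for 5/3: the 5 is implied.
A third above G in this key is B.
A fifth above G in this key is D.
Together with the bass G, this spells G major in root position.

G, B, D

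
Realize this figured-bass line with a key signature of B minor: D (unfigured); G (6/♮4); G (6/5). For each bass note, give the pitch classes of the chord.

D, F#, A | G, C, E | G, B, D, E

D (5/3): D, F#, A.
G (6/♮4): G, C, E.
G (6/5/3): G, B, D, E.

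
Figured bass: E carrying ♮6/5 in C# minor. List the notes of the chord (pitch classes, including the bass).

The written figures ♮6/5 are shorthand for 6/5/3: the 3 is implied.
A third above E in this key is G#.
A fifth above E in this key is B.
A sixth above E in this key is C#, made natural (C) by the ♮ figure.
Together with the bass E, this spells C augmented major seventh in first inversion.

E, G#, B, C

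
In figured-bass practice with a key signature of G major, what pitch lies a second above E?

Counting 1 letter step above E lands on F; in G major, that letter is F#.

F#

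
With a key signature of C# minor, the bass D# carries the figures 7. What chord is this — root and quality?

The figures 7 indicate a seventh chord in root position.
In root position the bass is the root, so the root is D#.
The chord tones are D#, F#, A, C#, giving D# half-diminished seventh.

D# half-diminished seventh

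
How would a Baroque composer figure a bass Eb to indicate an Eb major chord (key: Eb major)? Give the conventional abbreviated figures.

no figures

Eb is the root of Eb major, so the chord is in root position.
A triad in root position is figured 5/3, conventionally abbreviated (no figures — root-position triad).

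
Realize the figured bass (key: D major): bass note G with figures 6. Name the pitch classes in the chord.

The written figures 6 are shorthand for 6/3: the 3 is implied.
A third above G in this key is B.
A sixth above G in this key is E.
Together with the bass G, this spells E minor in first inversion.

G, B, E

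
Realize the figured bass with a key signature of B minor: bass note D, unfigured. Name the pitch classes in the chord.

D, F#, A

An unfigured bass implies 5/3.
A third above D in this key is F#.
A fifth above D in this key is A.
Together with the bass D, this spells D major in root position.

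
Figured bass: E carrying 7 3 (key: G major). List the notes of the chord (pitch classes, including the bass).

The written figures 7 3 are shorthand for 7/5/3: the 5 is implied.
A third above E in this key is G.
A fifth above E in this key is B.
A seventh above E in this key is D.
Together with the bass E, this spells E minor seventh in root position.

E, G, B, D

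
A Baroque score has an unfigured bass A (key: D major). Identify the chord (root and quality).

A major

An unfigured bass indicates a triad in root position.
In root position the bass is the root, so the root is A.
The chord tones are A, C#, E, giving A major.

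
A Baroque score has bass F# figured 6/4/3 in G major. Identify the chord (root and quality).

The figures 6/4/3 indicate a seventh chord in second inversion.
In second inversion the root lies a fourth above the bass: a fourth above F# in G major is B.
The chord tones are F#, A, B, D, giving B minor seventh.

B minor seventh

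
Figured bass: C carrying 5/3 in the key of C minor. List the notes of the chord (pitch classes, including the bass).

A third above C in this key is Eb.
A fifth above C in this key is G.
Together with the bass C, this spells C minor in root position.

C, Eb, G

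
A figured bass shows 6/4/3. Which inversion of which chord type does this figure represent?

seventh chord, second inversion

Intervals of 6/4/3 above the bass form a seventh chord; the bass is the fifth, so this is second inversion.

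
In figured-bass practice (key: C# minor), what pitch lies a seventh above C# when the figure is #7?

Counting 6 letter steps above C# lands on B; in C# minor, that letter is B.
The #7 figure raises it a semitone, giving B#.

B#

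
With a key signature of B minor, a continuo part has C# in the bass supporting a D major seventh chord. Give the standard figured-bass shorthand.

4/2

C# is the seventh of D major seventh, so the chord is in third inversion.
A seventh chord in third inversion is figured 6/4/2, conventionally abbreviated 4/2.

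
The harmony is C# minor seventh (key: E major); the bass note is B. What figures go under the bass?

B is the seventh of C# minor seventh, so the chord is in third inversion.
A seventh chord in third inversion is figured 6/4/2, conventionally abbreviated 4/2.

4/2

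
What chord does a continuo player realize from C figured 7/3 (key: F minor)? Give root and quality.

C minor seventh

The figures 7/3 indicate a seventh chord in root position.
In root position the bass is the root, so the root is C.
The chord tones are C, Eb, G, Bb, giving C minor seventh.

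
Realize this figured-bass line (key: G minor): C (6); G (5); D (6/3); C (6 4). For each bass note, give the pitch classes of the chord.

C, Eb, A | G, Bb, D | D, F, Bb | C, F, A

C (6/3): C, Eb, A.
G (5/3): G, Bb, D.
D (6/3): D, F, Bb.
C (6/4): C, F, A.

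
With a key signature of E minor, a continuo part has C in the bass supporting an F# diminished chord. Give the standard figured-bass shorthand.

6/4

C is the fifth of F# diminished, so the chord is in second inversion.
A triad in second inversion is figured 6/4, conventionally abbreviated 6/4.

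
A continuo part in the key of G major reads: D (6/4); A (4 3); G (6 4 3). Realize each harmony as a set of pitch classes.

D, G, B | A, C, D, F# | G, B, C, E

D (6/4): D, G, B.
A (6/4/3): A, C, D, F#.
G (6/4/3): G, B, C, E.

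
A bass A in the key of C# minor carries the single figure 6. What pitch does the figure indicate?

Counting 5 letter steps above A lands on F; in C# minor, that letter is F#.

F#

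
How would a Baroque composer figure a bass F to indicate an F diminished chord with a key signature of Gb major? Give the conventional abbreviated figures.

no figures

F is the root of F diminished, so the chord is in root position.
A triad in root position is figured 5/3, conventionally abbreviated (no figures — root-position triad).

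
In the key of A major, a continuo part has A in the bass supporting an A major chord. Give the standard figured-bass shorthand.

no figures

A is the root of A major, so the chord is in root position.
A triad in root position is figured 5/3, conventionally abbreviated (no figures — root-position triad).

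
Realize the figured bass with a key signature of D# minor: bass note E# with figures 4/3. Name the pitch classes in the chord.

The written figures 4/3 are shorthand for 6/4/3: the 6 is implied.
A third above E# in this key is G#.
A fourth above E# in this key is A#.
A sixth above E# in this key is C#.
Together with the bass E#, this spells A# minor seventh in second inversion.

E#, G#, A#, C#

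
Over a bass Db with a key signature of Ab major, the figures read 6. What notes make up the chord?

Db, F, Bb

The written figures 6 are shorthand for 6/3: the 3 is implied.
A third above Db in this key is F.
A sixth above Db in this key is Bb.
Together with the bass Db, this spells Bb minor in first inversion.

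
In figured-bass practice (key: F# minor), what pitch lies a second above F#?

G#

Counting 1 letter step above F# lands on G; in F# minor, that letter is G#.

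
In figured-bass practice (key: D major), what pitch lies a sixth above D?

Counting 5 letter steps above D lands on B; in D major, that letter is B.

B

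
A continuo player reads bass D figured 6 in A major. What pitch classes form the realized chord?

D, F#, B

The written figures 6 are shorthand for 6/3: the 3 is implied.
A third above D in this key is F#.
A sixth above D in this key is B.
Together with the bass D, this spells B minor in first inversion.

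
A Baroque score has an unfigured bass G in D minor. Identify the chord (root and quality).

G minor

An unfigured bass indicates a triad in root position.
In root position the bass is the root, so the root is G.
The chord tones are G, Bb, D, giving G minor.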